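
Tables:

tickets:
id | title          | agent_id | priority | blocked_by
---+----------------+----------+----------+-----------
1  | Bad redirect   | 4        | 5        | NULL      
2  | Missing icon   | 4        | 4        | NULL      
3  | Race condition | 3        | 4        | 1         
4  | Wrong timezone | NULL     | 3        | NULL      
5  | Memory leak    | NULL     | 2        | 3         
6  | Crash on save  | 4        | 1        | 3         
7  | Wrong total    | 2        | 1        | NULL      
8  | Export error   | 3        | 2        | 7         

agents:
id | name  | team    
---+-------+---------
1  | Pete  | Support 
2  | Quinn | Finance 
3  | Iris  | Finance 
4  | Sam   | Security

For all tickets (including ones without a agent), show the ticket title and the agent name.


LEFT JOIN keeps every row from tickets (the left table); where agent_id has no match in agents, the agent columns become NULL. Walk through each ticket:
  - ticket 1 (Bad redirect): agent_id=4 -> matches Sam
  - ticket 2 (Missing icon): agent_id=4 -> matches Sam
  - ticket 3 (Race condition): agent_id=3 -> matches Iris
  - ticket 4 (Wrong timezone): agent_id=NULL, no match -> kept with NULL
  - ticket 5 (Memory leak): agent_id=NULL, no match -> kept with NULL
  - ticket 6 (Crash on save): agent_id=4 -> matches Sam
  - ticket 7 (Wrong total): agent_id=2 -> matches Quinn
  - ticket 8 (Export error): agent_id=3 -> matches Iris
All 8 rows appear; 2 have NULL agent.

SQL:
SELECT a.title, b.name AS agent
FROM tickets a
LEFT JOIN agents b ON a.agent_id = b.id

Result:
title          | agent
---------------+------
Bad redirect   | Sam  
Missing icon   | Sam  
Race condition | Iris 
Wrong timezone | NULL 
Memory leak    | NULL 
Crash on save  | Sam  
Wrong total    | Quinn
Export error   | Iris 


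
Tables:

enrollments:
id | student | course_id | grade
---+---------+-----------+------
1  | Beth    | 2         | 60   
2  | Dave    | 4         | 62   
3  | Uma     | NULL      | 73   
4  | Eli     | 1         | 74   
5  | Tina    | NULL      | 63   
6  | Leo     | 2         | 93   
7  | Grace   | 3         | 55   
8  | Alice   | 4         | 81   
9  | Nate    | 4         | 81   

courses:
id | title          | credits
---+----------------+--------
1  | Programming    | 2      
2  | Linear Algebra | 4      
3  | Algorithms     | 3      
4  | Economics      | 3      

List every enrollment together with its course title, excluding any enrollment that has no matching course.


INNER JOIN keeps only enrollments rows whose course_id matches an id in courses. Walk through each enrollment:
  - enrollment 1 (Beth): course_id=2 -> matches Linear Algebra
  - enrollment 2 (Dave): course_id=4 -> matches Economics
  - enrollment 3 (Uma): course_id=NULL, no match -> dropped
  - enrollment 4 (Eli): course_id=1 -> matches Programming
  - enrollment 5 (Tina): course_id=NULL, no match -> dropped
  - enrollment 6 (Leo): course_id=2 -> matches Linear Algebra
  - enrollment 7 (Grace): course_id=3 -> matches Algorithms
  - enrollment 8 (Alice): course_id=4 -> matches Economics
  - enrollment 9 (Nate): course_id=4 -> matches Economics
So 2 of 9 rows are dropped.

SQL:
SELECT a.student, b.title AS course
FROM enrollments a
INNER JOIN courses b ON a.course_id = b.id

Result:
student | course        
--------+---------------
Beth    | Linear Algebra
Dave    | Economics     
Eli     | Programming   
Leo     | Linear Algebra
Grace   | Algorithms    
Alice   | Economics     
Nate    | Economics     


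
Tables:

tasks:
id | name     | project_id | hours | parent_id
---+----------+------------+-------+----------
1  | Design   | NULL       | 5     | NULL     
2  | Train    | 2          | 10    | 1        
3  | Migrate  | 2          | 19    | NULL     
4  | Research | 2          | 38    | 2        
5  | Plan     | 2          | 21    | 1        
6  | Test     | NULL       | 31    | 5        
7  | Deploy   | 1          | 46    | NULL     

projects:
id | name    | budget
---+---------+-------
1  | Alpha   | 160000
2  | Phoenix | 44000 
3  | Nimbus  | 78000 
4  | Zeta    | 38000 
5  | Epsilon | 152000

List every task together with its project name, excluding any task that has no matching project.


INNER JOIN keeps only tasks rows whose project_id matches an id in projects. Walk through each task:
  - task 1 (Design): project_id=NULL, no match -> dropped
  - task 2 (Train): project_id=2 -> matches Phoenix
  - task 3 (Migrate): project_id=2 -> matches Phoenix
  - task 4 (Research): project_id=2 -> matches Phoenix
  - task 5 (Plan): project_id=2 -> matches Phoenix
  - task 6 (Test): project_id=NULL, no match -> dropped
  - task 7 (Deploy): project_id=1 -> matches Alpha
So 2 of 7 rows are dropped.

SQL:
SELECT a.name, b.name AS project
FROM tasks a
INNER JOIN projects b ON a.project_id = b.id

Result:
name     | project
---------+--------
Train    | Phoenix
Migrate  | Phoenix
Research | Phoenix
Plan     | Phoenix
Deploy   | Alpha  


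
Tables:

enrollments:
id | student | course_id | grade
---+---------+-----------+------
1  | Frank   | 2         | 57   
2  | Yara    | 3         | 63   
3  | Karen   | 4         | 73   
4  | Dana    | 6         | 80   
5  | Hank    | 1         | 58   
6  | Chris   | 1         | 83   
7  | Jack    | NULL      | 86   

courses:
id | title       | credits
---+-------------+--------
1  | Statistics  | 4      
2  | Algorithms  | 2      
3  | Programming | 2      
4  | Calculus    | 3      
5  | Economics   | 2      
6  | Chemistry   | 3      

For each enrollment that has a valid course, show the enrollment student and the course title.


INNER JOIN keeps only enrollments rows whose course_id matches an id in courses. Walk through each enrollment:
  - enrollment 1 (Frank): course_id=2 -> matches Algorithms
  - enrollment 2 (Yara): course_id=3 -> matches Programming
  - enrollment 3 (Karen): course_id=4 -> matches Calculus
  - enrollment 4 (Dana): course_id=6 -> matches Chemistry
  - enrollment 5 (Hank): course_id=1 -> matches Statistics
  - enrollment 6 (Chris): course_id=1 -> matches Statistics
  - enrollment 7 (Jack): course_id=NULL, no match -> dropped
So 1 of 7 rows is dropped.

SQL:
SELECT a.student, b.title AS course
FROM enrollments a
INNER JOIN courses b ON a.course_id = b.id

Result:
student | course     
--------+------------
Frank   | Algorithms 
Yara    | Programming
Karen   | Calculus   
Dana    | Chemistry  
Hank    | Statistics 
Chris   | Statistics 


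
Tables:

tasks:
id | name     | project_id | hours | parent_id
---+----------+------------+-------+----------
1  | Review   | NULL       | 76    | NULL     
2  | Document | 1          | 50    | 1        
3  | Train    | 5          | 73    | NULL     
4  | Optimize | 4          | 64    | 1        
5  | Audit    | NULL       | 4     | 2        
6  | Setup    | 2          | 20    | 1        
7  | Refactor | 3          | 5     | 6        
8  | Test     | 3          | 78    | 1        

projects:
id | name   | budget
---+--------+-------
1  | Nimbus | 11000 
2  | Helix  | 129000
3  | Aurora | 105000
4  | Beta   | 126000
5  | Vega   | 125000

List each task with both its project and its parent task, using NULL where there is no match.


Two LEFT JOINs from the same base table tasks: one to projects via project_id, one to tasks itself via parent_id. Both are LEFT so every task is preserved.
Match against projects:
  - task 1 (Review): project_id=NULL, no match -> kept with NULL
  - task 2 (Document): project_id=1 -> matches Nimbus
  - task 3 (Train): project_id=5 -> matches Vega
  - task 4 (Optimize): project_id=4 -> matches Beta
  - task 5 (Audit): project_id=NULL, no match -> kept with NULL
  - task 6 (Setup): project_id=2 -> matches Helix
  - task 7 (Refactor): project_id=3 -> matches Aurora
  - task 8 (Test): project_id=3 -> matches Aurora
Match against tasks (self):
  - task 1 (Review): parent_id=NULL -> NULL
  - task 2 (Document): parent_id=1 -> Review
  - task 3 (Train): parent_id=NULL -> NULL
  - task 4 (Optimize): parent_id=1 -> Review
  - task 5 (Audit): parent_id=2 -> Document
  - task 6 (Setup): parent_id=1 -> Review
  - task 7 (Refactor): parent_id=6 -> Setup
  - task 8 (Test): parent_id=1 -> Review

SQL:
SELECT a.name, b.name AS project, c.name AS parent
FROM tasks a
LEFT JOIN projects b ON a.project_id = b.id
LEFT JOIN tasks c ON a.parent_id = c.id

Result:
name     | project | parent  
---------+---------+---------
Review   | NULL    | NULL    
Document | Nimbus  | Review  
Train    | Vega    | NULL    
Optimize | Beta    | Review  
Audit    | NULL    | Document
Setup    | Helix   | Review  
Refactor | Aurora  | Setup   
Test     | Aurora  | Review  


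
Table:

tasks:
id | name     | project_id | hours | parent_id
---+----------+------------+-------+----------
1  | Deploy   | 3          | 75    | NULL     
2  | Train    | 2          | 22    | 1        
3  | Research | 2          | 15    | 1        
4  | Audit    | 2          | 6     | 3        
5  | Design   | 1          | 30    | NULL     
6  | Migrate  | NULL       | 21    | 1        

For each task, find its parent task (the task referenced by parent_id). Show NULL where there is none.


This is a self-join: tasks is joined to a second copy of itself, matching each row's parent_id to another row's id. Use LEFT JOIN so rows with parent_id=NULL are kept.
  - task 1 (Deploy): parent_id=NULL -> NULL
  - task 2 (Train): parent_id=1 -> Deploy
  - task 3 (Research): parent_id=1 -> Deploy
  - task 4 (Audit): parent_id=3 -> Research
  - task 5 (Design): parent_id=NULL -> NULL
  - task 6 (Migrate): parent_id=1 -> Deploy

SQL:
SELECT a.name AS item, b.name AS parent
FROM tasks a
LEFT JOIN tasks b ON a.parent_id = b.id

Result:
item     | parent  
---------+---------
Deploy   | NULL    
Train    | Deploy  
Research | Deploy  
Audit    | Research
Design   | NULL    
Migrate  | Deploy  


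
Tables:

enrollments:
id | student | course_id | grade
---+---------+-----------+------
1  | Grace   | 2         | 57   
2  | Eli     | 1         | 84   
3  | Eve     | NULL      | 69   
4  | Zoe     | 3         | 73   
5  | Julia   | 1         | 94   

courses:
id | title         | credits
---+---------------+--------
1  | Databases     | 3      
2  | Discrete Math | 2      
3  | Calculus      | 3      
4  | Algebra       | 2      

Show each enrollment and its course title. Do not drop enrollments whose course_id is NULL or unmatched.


LEFT JOIN keeps every row from enrollments (the left table); where course_id has no match in courses, the course columns become NULL. Walk through each enrollment:
  - enrollment 1 (Grace): course_id=2 -> matches Discrete Math
  - enrollment 2 (Eli): course_id=1 -> matches Databases
  - enrollment 3 (Eve): course_id=NULL, no match -> kept with NULL
  - enrollment 4 (Zoe): course_id=3 -> matches Calculus
  - enrollment 5 (Julia): course_id=1 -> matches Databases
All 5 rows appear; 1 has NULL course.

SQL:
SELECT a.student, b.title AS course
FROM enrollments a
LEFT JOIN courses b ON a.course_id = b.id

Result:
student | course       
--------+--------------
Grace   | Discrete Math
Eli     | Databases    
Eve     | NULL         
Zoe     | Calculus     
Julia   | Databases    


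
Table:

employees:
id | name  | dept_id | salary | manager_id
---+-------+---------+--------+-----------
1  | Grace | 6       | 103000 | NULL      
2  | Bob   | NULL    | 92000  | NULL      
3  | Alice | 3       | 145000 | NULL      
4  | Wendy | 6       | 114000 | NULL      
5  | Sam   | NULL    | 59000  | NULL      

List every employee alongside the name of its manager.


This is a self-join: employees is joined to a second copy of itself, matching each row's manager_id to another row's id. Use LEFT JOIN so rows with manager_id=NULL are kept.
  - employee 1 (Grace): manager_id=NULL -> NULL
  - employee 2 (Bob): manager_id=NULL -> NULL
  - employee 3 (Alice): manager_id=NULL -> NULL
  - employee 4 (Wendy): manager_id=NULL -> NULL
  - employee 5 (Sam): manager_id=NULL -> NULL

SQL:
SELECT a.name AS item, b.name AS manager
FROM employees a
LEFT JOIN employees b ON a.manager_id = b.id

Result:
item  | manager
------+--------
Grace | NULL   
Bob   | NULL   
Alice | NULL   
Wendy | NULL   
Sam   | NULL   


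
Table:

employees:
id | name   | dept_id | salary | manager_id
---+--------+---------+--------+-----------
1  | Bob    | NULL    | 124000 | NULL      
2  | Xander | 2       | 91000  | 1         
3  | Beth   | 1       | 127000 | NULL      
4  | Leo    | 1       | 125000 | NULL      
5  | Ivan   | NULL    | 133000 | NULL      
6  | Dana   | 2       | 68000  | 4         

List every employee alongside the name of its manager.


This is a self-join: employees is joined to a second copy of itself, matching each row's manager_id to another row's id. Use LEFT JOIN so rows with manager_id=NULL are kept.
  - employee 1 (Bob): manager_id=NULL -> NULL
  - employee 2 (Xander): manager_id=1 -> Bob
  - employee 3 (Beth): manager_id=NULL -> NULL
  - employee 4 (Leo): manager_id=NULL -> NULL
  - employee 5 (Ivan): manager_id=NULL -> NULL
  - employee 6 (Dana): manager_id=4 -> Leo

SQL:
SELECT a.name AS item, b.name AS manager
FROM employees a
LEFT JOIN employees b ON a.manager_id = b.id

Result:
item   | manager
-------+--------
Bob    | NULL   
Xander | Bob    
Beth   | NULL   
Leo    | NULL   
Ivan   | NULL   
Dana   | Leo    


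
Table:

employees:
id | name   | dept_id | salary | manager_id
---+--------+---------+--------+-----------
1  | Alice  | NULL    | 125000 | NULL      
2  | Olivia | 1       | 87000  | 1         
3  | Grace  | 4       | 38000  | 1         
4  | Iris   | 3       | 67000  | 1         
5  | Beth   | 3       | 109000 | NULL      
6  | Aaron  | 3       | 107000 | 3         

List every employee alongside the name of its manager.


This is a self-join: employees is joined to a second copy of itself, matching each row's manager_id to another row's id. Use LEFT JOIN so rows with manager_id=NULL are kept.
  - employee 1 (Alice): manager_id=NULL -> NULL
  - employee 2 (Olivia): manager_id=1 -> Alice
  - employee 3 (Grace): manager_id=1 -> Alice
  - employee 4 (Iris): manager_id=1 -> Alice
  - employee 5 (Beth): manager_id=NULL -> NULL
  - employee 6 (Aaron): manager_id=3 -> Grace

SQL:
SELECT a.name AS item, b.name AS manager
FROM employees a
LEFT JOIN employees b ON a.manager_id = b.id

Result:
item   | manager
-------+--------
Alice  | NULL   
Olivia | Alice  
Grace  | Alice  
Iris   | Alice  
Beth   | NULL   
Aaron  | Grace  


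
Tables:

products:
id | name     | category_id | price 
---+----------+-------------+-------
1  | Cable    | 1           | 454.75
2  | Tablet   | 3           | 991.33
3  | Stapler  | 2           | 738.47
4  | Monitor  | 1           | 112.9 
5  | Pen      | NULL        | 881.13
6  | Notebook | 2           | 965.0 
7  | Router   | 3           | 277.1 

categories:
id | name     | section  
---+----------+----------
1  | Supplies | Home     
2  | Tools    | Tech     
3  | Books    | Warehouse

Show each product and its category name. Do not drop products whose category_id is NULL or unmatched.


LEFT JOIN keeps every row from products (the left table); where category_id has no match in categories, the category columns become NULL. Walk through each product:
  - product 1 (Cable): category_id=1 -> matches Supplies
  - product 2 (Tablet): category_id=3 -> matches Books
  - product 3 (Stapler): category_id=2 -> matches Tools
  - product 4 (Monitor): category_id=1 -> matches Supplies
  - product 5 (Pen): category_id=NULL, no match -> kept with NULL
  - product 6 (Notebook): category_id=2 -> matches Tools
  - product 7 (Router): category_id=3 -> matches Books
All 7 rows appear; 1 has NULL category.

SQL:
SELECT a.name, b.name AS category
FROM products a
LEFT JOIN categories b ON a.category_id = b.id

Result:
name     | category
---------+---------
Cable    | Supplies
Tablet   | Books   
Stapler  | Tools   
Monitor  | Supplies
Pen      | NULL    
Notebook | Tools   
Router   | Books   


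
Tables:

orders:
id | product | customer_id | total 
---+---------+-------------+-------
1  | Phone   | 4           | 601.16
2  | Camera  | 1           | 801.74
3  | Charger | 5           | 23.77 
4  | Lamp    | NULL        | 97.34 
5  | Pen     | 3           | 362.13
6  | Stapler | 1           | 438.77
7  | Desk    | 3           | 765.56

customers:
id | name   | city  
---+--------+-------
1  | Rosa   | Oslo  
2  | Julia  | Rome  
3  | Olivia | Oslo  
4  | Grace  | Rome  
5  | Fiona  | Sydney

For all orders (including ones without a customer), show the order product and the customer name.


LEFT JOIN keeps every row from orders (the left table); where customer_id has no match in customers, the customer columns become NULL. Walk through each order:
  - order 1 (Phone): customer_id=4 -> matches Grace
  - order 2 (Camera): customer_id=1 -> matches Rosa
  - order 3 (Charger): customer_id=5 -> matches Fiona
  - order 4 (Lamp): customer_id=NULL, no match -> kept with NULL
  - order 5 (Pen): customer_id=3 -> matches Olivia
  - order 6 (Stapler): customer_id=1 -> matches Rosa
  - order 7 (Desk): customer_id=3 -> matches Olivia
All 7 rows appear; 1 has NULL customer.

SQL:
SELECT a.product, b.name AS customer
FROM orders a
LEFT JOIN customers b ON a.customer_id = b.id

Result:
product | customer
--------+---------
Phone   | Grace   
Camera  | Rosa    
Charger | Fiona   
Lamp    | NULL    
Pen     | Olivia  
Stapler | Rosa    
Desk    | Olivia  


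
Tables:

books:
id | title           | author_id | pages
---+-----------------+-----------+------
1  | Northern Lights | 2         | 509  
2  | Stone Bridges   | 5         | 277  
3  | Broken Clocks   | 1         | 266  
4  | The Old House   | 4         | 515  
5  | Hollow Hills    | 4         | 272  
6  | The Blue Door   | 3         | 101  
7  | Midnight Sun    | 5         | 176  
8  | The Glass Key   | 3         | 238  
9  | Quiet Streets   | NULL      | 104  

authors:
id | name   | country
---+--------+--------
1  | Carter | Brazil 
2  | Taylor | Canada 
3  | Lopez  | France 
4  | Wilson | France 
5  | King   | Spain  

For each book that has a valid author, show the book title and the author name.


INNER JOIN keeps only books rows whose author_id matches an id in authors. Walk through each book:
  - book 1 (Northern Lights): author_id=2 -> matches Taylor
  - book 2 (Stone Bridges): author_id=5 -> matches King
  - book 3 (Broken Clocks): author_id=1 -> matches Carter
  - book 4 (The Old House): author_id=4 -> matches Wilson
  - book 5 (Hollow Hills): author_id=4 -> matches Wilson
  - book 6 (The Blue Door): author_id=3 -> matches Lopez
  - book 7 (Midnight Sun): author_id=5 -> matches King
  - book 8 (The Glass Key): author_id=3 -> matches Lopez
  - book 9 (Quiet Streets): author_id=NULL, no match -> dropped
So 1 of 9 rows is dropped.

SQL:
SELECT a.title, b.name AS author
FROM books a
INNER JOIN authors b ON a.author_id = b.id

Result:
title           | author
----------------+-------
Northern Lights | Taylor
Stone Bridges   | King  
Broken Clocks   | Carter
The Old House   | Wilson
Hollow Hills    | Wilson
The Blue Door   | Lopez 
Midnight Sun    | King  
The Glass Key   | Lopez 


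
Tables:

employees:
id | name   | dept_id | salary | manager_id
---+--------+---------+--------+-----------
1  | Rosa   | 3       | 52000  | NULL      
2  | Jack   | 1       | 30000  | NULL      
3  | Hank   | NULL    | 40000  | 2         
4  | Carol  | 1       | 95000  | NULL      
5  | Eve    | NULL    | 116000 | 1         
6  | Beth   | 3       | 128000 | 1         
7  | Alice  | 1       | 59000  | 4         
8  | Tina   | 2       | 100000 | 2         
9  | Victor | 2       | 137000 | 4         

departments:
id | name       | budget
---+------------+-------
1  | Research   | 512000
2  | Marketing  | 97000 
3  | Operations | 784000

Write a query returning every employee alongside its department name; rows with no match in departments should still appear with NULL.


LEFT JOIN keeps every row from employees (the left table); where dept_id has no match in departments, the department columns become NULL. Walk through each employee:
  - employee 1 (Rosa): dept_id=3 -> matches Operations
  - employee 2 (Jack): dept_id=1 -> matches Research
  - employee 3 (Hank): dept_id=NULL, no match -> kept with NULL
  - employee 4 (Carol): dept_id=1 -> matches Research
  - employee 5 (Eve): dept_id=NULL, no match -> kept with NULL
  - employee 6 (Beth): dept_id=3 -> matches Operations
  - employee 7 (Alice): dept_id=1 -> matches Research
  - employee 8 (Tina): dept_id=2 -> matches Marketing
  - employee 9 (Victor): dept_id=2 -> matches Marketing
All 9 rows appear; 2 have NULL department.

SQL:
SELECT a.name, b.name AS department
FROM employees a
LEFT JOIN departments b ON a.dept_id = b.id

Result:
name   | department
-------+-----------
Rosa   | Operations
Jack   | Research  
Hank   | NULL      
Carol  | Research  
Eve    | NULL      
Beth   | Operations
Alice  | Research  
Tina   | Marketing 
Victor | Marketing 


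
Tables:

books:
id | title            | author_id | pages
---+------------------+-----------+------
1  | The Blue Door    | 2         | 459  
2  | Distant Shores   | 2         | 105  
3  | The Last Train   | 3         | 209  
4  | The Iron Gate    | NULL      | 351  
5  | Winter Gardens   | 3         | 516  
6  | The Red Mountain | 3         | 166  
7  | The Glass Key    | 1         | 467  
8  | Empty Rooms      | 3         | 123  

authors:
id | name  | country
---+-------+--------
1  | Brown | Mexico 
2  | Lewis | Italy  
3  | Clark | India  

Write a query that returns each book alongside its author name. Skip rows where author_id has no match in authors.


INNER JOIN keeps only books rows whose author_id matches an id in authors. Walk through each book:
  - book 1 (The Blue Door): author_id=2 -> matches Lewis
  - book 2 (Distant Shores): author_id=2 -> matches Lewis
  - book 3 (The Last Train): author_id=3 -> matches Clark
  - book 4 (The Iron Gate): author_id=NULL, no match -> dropped
  - book 5 (Winter Gardens): author_id=3 -> matches Clark
  - book 6 (The Red Mountain): author_id=3 -> matches Clark
  - book 7 (The Glass Key): author_id=1 -> matches Brown
  - book 8 (Empty Rooms): author_id=3 -> matches Clark
So 1 of 8 rows is dropped.

SQL:
SELECT a.title, b.name AS author
FROM books a
INNER JOIN authors b ON a.author_id = b.id

Result:
title            | author
-----------------+-------
The Blue Door    | Lewis 
Distant Shores   | Lewis 
The Last Train   | Clark 
Winter Gardens   | Clark 
The Red Mountain | Clark 
The Glass Key    | Brown 
Empty Rooms      | Clark 


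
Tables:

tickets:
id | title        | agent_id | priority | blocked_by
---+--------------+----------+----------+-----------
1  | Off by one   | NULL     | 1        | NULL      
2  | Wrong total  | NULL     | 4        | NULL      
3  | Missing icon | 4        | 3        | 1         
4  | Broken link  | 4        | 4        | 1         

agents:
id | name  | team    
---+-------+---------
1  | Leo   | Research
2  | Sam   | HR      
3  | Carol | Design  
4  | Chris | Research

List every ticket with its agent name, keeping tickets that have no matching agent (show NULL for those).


LEFT JOIN keeps every row from tickets (the left table); where agent_id has no match in agents, the agent columns become NULL. Walk through each ticket:
  - ticket 1 (Off by one): agent_id=NULL, no match -> kept with NULL
  - ticket 2 (Wrong total): agent_id=NULL, no match -> kept with NULL
  - ticket 3 (Missing icon): agent_id=4 -> matches Chris
  - ticket 4 (Broken link): agent_id=4 -> matches Chris
All 4 rows appear; 2 have NULL agent.

SQL:
SELECT a.title, b.name AS agent
FROM tickets a
LEFT JOIN agents b ON a.agent_id = b.id

Result:
title        | agent
-------------+------
Off by one   | NULL 
Wrong total  | NULL 
Missing icon | Chris
Broken link  | Chris


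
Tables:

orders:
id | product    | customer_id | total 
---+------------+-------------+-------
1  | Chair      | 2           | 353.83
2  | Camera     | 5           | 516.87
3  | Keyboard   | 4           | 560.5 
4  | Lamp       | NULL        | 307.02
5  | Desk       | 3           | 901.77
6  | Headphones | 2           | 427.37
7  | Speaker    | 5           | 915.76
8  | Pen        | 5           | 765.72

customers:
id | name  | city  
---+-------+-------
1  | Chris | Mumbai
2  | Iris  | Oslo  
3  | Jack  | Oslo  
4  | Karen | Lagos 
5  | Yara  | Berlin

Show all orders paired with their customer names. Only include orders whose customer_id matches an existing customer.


INNER JOIN keeps only orders rows whose customer_id matches an id in customers. Walk through each order:
  - order 1 (Chair): customer_id=2 -> matches Iris
  - order 2 (Camera): customer_id=5 -> matches Yara
  - order 3 (Keyboard): customer_id=4 -> matches Karen
  - order 4 (Lamp): customer_id=NULL, no match -> dropped
  - order 5 (Desk): customer_id=3 -> matches Jack
  - order 6 (Headphones): customer_id=2 -> matches Iris
  - order 7 (Speaker): customer_id=5 -> matches Yara
  - order 8 (Pen): customer_id=5 -> matches Yara
So 1 of 8 rows is dropped.

SQL:
SELECT a.product, b.name AS customer
FROM orders a
INNER JOIN customers b ON a.customer_id = b.id

Result:
product    | customer
-----------+---------
Chair      | Iris    
Camera     | Yara    
Keyboard   | Karen   
Desk       | Jack    
Headphones | Iris    
Speaker    | Yara    
Pen        | Yara    


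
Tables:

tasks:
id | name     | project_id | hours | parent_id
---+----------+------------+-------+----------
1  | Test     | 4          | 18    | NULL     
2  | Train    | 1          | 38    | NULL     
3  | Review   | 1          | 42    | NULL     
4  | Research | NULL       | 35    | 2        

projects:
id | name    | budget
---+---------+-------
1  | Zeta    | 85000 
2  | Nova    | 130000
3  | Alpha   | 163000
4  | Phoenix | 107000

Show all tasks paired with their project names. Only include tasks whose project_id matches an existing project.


INNER JOIN keeps only tasks rows whose project_id matches an id in projects. Walk through each task:
  - task 1 (Test): project_id=4 -> matches Phoenix
  - task 2 (Train): project_id=1 -> matches Zeta
  - task 3 (Review): project_id=1 -> matches Zeta
  - task 4 (Research): project_id=NULL, no match -> dropped
So 1 of 4 rows is dropped.

SQL:
SELECT a.name, b.name AS project
FROM tasks a
INNER JOIN projects b ON a.project_id = b.id

Result:
name   | project
-------+--------
Test   | Phoenix
Train  | Zeta   
Review | Zeta   


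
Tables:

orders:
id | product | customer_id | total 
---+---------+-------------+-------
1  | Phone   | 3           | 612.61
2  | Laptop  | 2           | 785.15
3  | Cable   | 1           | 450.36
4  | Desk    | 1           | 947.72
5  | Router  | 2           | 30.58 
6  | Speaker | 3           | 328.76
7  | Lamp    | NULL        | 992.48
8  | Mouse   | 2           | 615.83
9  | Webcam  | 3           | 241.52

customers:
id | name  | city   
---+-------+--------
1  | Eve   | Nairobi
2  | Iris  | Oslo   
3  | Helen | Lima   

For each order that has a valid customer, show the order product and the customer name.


INNER JOIN keeps only orders rows whose customer_id matches an id in customers. Walk through each order:
  - order 1 (Phone): customer_id=3 -> matches Helen
  - order 2 (Laptop): customer_id=2 -> matches Iris
  - order 3 (Cable): customer_id=1 -> matches Eve
  - order 4 (Desk): customer_id=1 -> matches Eve
  - order 5 (Router): customer_id=2 -> matches Iris
  - order 6 (Speaker): customer_id=3 -> matches Helen
  - order 7 (Lamp): customer_id=NULL, no match -> dropped
  - order 8 (Mouse): customer_id=2 -> matches Iris
  - order 9 (Webcam): customer_id=3 -> matches Helen
So 1 of 9 rows is dropped.

SQL:
SELECT a.product, b.name AS customer
FROM orders a
INNER JOIN customers b ON a.customer_id = b.id

Result:
product | customer
--------+---------
Phone   | Helen   
Laptop  | Iris    
Cable   | Eve     
Desk    | Eve     
Router  | Iris    
Speaker | Helen   
Mouse   | Iris    
Webcam  | Helen   


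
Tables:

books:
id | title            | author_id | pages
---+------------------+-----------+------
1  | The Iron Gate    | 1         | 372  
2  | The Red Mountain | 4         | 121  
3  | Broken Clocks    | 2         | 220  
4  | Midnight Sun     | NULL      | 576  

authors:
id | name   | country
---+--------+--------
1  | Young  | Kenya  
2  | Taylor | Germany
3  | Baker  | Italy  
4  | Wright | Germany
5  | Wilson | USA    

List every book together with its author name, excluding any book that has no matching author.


INNER JOIN keeps only books rows whose author_id matches an id in authors. Walk through each book:
  - book 1 (The Iron Gate): author_id=1 -> matches Young
  - book 2 (The Red Mountain): author_id=4 -> matches Wright
  - book 3 (Broken Clocks): author_id=2 -> matches Taylor
  - book 4 (Midnight Sun): author_id=NULL, no match -> dropped
So 1 of 4 rows is dropped.

SQL:
SELECT a.title, b.name AS author
FROM books a
INNER JOIN authors b ON a.author_id = b.id

Result:
title            | author
-----------------+-------
The Iron Gate    | Young 
The Red Mountain | Wright
Broken Clocks    | Taylor


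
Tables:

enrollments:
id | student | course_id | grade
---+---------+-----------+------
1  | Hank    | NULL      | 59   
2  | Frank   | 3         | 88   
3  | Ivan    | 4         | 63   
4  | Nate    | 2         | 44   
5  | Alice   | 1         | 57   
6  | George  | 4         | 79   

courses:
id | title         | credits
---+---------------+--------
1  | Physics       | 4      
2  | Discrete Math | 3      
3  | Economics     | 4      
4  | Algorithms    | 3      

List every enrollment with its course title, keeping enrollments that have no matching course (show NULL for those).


LEFT JOIN keeps every row from enrollments (the left table); where course_id has no match in courses, the course columns become NULL. Walk through each enrollment:
  - enrollment 1 (Hank): course_id=NULL, no match -> kept with NULL
  - enrollment 2 (Frank): course_id=3 -> matches Economics
  - enrollment 3 (Ivan): course_id=4 -> matches Algorithms
  - enrollment 4 (Nate): course_id=2 -> matches Discrete Math
  - enrollment 5 (Alice): course_id=1 -> matches Physics
  - enrollment 6 (George): course_id=4 -> matches Algorithms
All 6 rows appear; 1 has NULL course.

SQL:
SELECT a.student, b.title AS course
FROM enrollments a
LEFT JOIN courses b ON a.course_id = b.id

Result:
student | course       
--------+--------------
Hank    | NULL         
Frank   | Economics    
Ivan    | Algorithms   
Nate    | Discrete Math
Alice   | Physics      
George  | Algorithms   


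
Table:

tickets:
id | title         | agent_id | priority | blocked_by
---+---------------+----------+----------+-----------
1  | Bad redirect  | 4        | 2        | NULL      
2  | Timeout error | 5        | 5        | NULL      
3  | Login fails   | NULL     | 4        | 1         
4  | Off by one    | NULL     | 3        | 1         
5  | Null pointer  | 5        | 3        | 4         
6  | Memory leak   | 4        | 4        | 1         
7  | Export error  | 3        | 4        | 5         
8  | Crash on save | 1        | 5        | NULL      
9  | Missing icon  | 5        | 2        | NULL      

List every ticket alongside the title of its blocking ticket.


This is a self-join: tickets is joined to a second copy of itself, matching each row's blocked_by to another row's id. Use LEFT JOIN so rows with blocked_by=NULL are kept.
  - ticket 1 (Bad redirect): blocked_by=NULL -> NULL
  - ticket 2 (Timeout error): blocked_by=NULL -> NULL
  - ticket 3 (Login fails): blocked_by=1 -> Bad redirect
  - ticket 4 (Off by one): blocked_by=1 -> Bad redirect
  - ticket 5 (Null pointer): blocked_by=4 -> Off by one
  - ticket 6 (Memory leak): blocked_by=1 -> Bad redirect
  - ticket 7 (Export error): blocked_by=5 -> Null pointer
  - ticket 8 (Crash on save): blocked_by=NULL -> NULL
  - ticket 9 (Missing icon): blocked_by=NULL -> NULL

SQL:
SELECT a.title AS item, b.title AS blocked_by
FROM tickets a
LEFT JOIN tickets b ON a.blocked_by = b.id

Result:
item          | blocked_by  
--------------+-------------
Bad redirect  | NULL        
Timeout error | NULL        
Login fails   | Bad redirect
Off by one    | Bad redirect
Null pointer  | Off by one  
Memory leak   | Bad redirect
Export error  | Null pointer
Crash on save | NULL        
Missing icon  | NULL        


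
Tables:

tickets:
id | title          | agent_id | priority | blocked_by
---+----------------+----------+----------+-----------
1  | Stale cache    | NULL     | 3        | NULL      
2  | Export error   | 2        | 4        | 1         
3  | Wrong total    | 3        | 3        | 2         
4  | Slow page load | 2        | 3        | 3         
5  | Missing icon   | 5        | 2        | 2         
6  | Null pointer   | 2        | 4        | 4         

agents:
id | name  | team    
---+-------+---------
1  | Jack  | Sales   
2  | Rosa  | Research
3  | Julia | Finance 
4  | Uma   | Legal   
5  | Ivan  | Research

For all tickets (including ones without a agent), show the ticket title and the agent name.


LEFT JOIN keeps every row from tickets (the left table); where agent_id has no match in agents, the agent columns become NULL. Walk through each ticket:
  - ticket 1 (Stale cache): agent_id=NULL, no match -> kept with NULL
  - ticket 2 (Export error): agent_id=2 -> matches Rosa
  - ticket 3 (Wrong total): agent_id=3 -> matches Julia
  - ticket 4 (Slow page load): agent_id=2 -> matches Rosa
  - ticket 5 (Missing icon): agent_id=5 -> matches Ivan
  - ticket 6 (Null pointer): agent_id=2 -> matches Rosa
All 6 rows appear; 1 has NULL agent.

SQL:
SELECT a.title, b.name AS agent
FROM tickets a
LEFT JOIN agents b ON a.agent_id = b.id

Result:
title          | agent
---------------+------
Stale cache    | NULL 
Export error   | Rosa 
Wrong total    | Julia
Slow page load | Rosa 
Missing icon   | Ivan 
Null pointer   | Rosa 


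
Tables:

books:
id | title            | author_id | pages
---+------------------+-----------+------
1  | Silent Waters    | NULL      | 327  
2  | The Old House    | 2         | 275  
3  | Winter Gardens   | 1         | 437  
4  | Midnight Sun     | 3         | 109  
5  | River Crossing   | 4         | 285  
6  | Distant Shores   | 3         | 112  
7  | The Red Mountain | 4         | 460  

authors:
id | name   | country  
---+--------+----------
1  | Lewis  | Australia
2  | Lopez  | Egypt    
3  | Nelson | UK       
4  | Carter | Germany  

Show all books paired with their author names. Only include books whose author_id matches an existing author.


INNER JOIN keeps only books rows whose author_id matches an id in authors. Walk through each book:
  - book 1 (Silent Waters): author_id=NULL, no match -> dropped
  - book 2 (The Old House): author_id=2 -> matches Lopez
  - book 3 (Winter Gardens): author_id=1 -> matches Lewis
  - book 4 (Midnight Sun): author_id=3 -> matches Nelson
  - book 5 (River Crossing): author_id=4 -> matches Carter
  - book 6 (Distant Shores): author_id=3 -> matches Nelson
  - book 7 (The Red Mountain): author_id=4 -> matches Carter
So 1 of 7 rows is dropped.

SQL:
SELECT a.title, b.name AS author
FROM books a
INNER JOIN authors b ON a.author_id = b.id

Result:
title            | author
-----------------+-------
The Old House    | Lopez 
Winter Gardens   | Lewis 
Midnight Sun     | Nelson
River Crossing   | Carter
Distant Shores   | Nelson
The Red Mountain | Carter


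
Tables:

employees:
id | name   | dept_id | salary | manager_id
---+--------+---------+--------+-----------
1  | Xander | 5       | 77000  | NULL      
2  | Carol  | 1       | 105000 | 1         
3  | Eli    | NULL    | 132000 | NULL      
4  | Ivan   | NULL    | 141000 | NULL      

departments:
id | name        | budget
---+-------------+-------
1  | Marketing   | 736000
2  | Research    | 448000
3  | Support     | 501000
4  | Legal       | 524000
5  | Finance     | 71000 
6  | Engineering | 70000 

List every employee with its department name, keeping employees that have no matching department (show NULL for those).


LEFT JOIN keeps every row from employees (the left table); where dept_id has no match in departments, the department columns become NULL. Walk through each employee:
  - employee 1 (Xander): dept_id=5 -> matches Finance
  - employee 2 (Carol): dept_id=1 -> matches Marketing
  - employee 3 (Eli): dept_id=NULL, no match -> kept with NULL
  - employee 4 (Ivan): dept_id=NULL, no match -> kept with NULL
All 4 rows appear; 2 have NULL department.

SQL:
SELECT a.name, b.name AS department
FROM employees a
LEFT JOIN departments b ON a.dept_id = b.id

Result:
name   | department
-------+-----------
Xander | Finance   
Carol  | Marketing 
Eli    | NULL      
Ivan   | NULL      


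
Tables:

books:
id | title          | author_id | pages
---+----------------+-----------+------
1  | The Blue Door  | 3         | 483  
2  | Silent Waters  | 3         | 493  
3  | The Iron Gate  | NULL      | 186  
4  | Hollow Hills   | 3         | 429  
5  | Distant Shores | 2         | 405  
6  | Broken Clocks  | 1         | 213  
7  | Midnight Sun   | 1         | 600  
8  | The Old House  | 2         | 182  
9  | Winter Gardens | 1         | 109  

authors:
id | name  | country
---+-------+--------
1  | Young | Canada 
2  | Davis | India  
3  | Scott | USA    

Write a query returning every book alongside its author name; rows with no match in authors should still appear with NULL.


LEFT JOIN keeps every row from books (the left table); where author_id has no match in authors, the author columns become NULL. Walk through each book:
  - book 1 (The Blue Door): author_id=3 -> matches Scott
  - book 2 (Silent Waters): author_id=3 -> matches Scott
  - book 3 (The Iron Gate): author_id=NULL, no match -> kept with NULL
  - book 4 (Hollow Hills): author_id=3 -> matches Scott
  - book 5 (Distant Shores): author_id=2 -> matches Davis
  - book 6 (Broken Clocks): author_id=1 -> matches Young
  - book 7 (Midnight Sun): author_id=1 -> matches Young
  - book 8 (The Old House): author_id=2 -> matches Davis
  - book 9 (Winter Gardens): author_id=1 -> matches Young
All 9 rows appear; 1 has NULL author.

SQL:
SELECT a.title, b.name AS author
FROM books a
LEFT JOIN authors b ON a.author_id = b.id

Result:
title          | author
---------------+-------
The Blue Door  | Scott 
Silent Waters  | Scott 
The Iron Gate  | NULL  
Hollow Hills   | Scott 
Distant Shores | Davis 
Broken Clocks  | Young 
Midnight Sun   | Young 
The Old House  | Davis 
Winter Gardens | Young 


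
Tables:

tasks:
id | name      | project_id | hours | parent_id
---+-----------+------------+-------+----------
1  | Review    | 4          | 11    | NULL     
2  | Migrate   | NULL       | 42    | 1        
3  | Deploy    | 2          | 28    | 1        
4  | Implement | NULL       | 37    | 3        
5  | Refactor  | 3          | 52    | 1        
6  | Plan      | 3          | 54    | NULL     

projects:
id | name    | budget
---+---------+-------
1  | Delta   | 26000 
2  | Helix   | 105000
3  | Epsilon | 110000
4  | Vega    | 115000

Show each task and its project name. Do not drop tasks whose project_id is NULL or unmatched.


LEFT JOIN keeps every row from tasks (the left table); where project_id has no match in projects, the project columns become NULL. Walk through each task:
  - task 1 (Review): project_id=4 -> matches Vega
  - task 2 (Migrate): project_id=NULL, no match -> kept with NULL
  - task 3 (Deploy): project_id=2 -> matches Helix
  - task 4 (Implement): project_id=NULL, no match -> kept with NULL
  - task 5 (Refactor): project_id=3 -> matches Epsilon
  - task 6 (Plan): project_id=3 -> matches Epsilon
All 6 rows appear; 2 have NULL project.

SQL:
SELECT a.name, b.name AS project
FROM tasks a
LEFT JOIN projects b ON a.project_id = b.id

Result:
name      | project
----------+--------
Review    | Vega   
Migrate   | NULL   
Deploy    | Helix  
Implement | NULL   
Refactor  | Epsilon
Plan      | Epsilon


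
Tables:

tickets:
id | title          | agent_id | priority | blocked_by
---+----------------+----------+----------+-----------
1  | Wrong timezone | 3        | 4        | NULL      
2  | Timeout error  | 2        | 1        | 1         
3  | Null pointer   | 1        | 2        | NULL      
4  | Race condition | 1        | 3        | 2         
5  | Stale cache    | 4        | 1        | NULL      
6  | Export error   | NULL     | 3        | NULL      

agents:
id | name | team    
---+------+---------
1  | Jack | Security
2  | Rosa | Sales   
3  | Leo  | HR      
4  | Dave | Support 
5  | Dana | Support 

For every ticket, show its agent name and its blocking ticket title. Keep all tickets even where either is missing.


Two LEFT JOINs from the same base table tickets: one to agents via agent_id, one to tickets itself via blocked_by. Both are LEFT so every ticket is preserved.
Match against agents:
  - ticket 1 (Wrong timezone): agent_id=3 -> matches Leo
  - ticket 2 (Timeout error): agent_id=2 -> matches Rosa
  - ticket 3 (Null pointer): agent_id=1 -> matches Jack
  - ticket 4 (Race condition): agent_id=1 -> matches Jack
  - ticket 5 (Stale cache): agent_id=4 -> matches Dave
  - ticket 6 (Export error): agent_id=NULL, no match -> kept with NULL
Match against tickets (self):
  - ticket 1 (Wrong timezone): blocked_by=NULL -> NULL
  - ticket 2 (Timeout error): blocked_by=1 -> Wrong timezone
  - ticket 3 (Null pointer): blocked_by=NULL -> NULL
  - ticket 4 (Race condition): blocked_by=2 -> Timeout error
  - ticket 5 (Stale cache): blocked_by=NULL -> NULL
  - ticket 6 (Export error): blocked_by=NULL -> NULL

SQL:
SELECT a.title, b.name AS agent, c.title AS blocked_by
FROM tickets a
LEFT JOIN agents b ON a.agent_id = b.id
LEFT JOIN tickets c ON a.blocked_by = c.id

Result:
title          | agent | blocked_by    
---------------+-------+---------------
Wrong timezone | Leo   | NULL          
Timeout error  | Rosa  | Wrong timezone
Null pointer   | Jack  | NULL          
Race condition | Jack  | Timeout error 
Stale cache    | Dave  | NULL          
Export error   | NULL  | NULL          
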